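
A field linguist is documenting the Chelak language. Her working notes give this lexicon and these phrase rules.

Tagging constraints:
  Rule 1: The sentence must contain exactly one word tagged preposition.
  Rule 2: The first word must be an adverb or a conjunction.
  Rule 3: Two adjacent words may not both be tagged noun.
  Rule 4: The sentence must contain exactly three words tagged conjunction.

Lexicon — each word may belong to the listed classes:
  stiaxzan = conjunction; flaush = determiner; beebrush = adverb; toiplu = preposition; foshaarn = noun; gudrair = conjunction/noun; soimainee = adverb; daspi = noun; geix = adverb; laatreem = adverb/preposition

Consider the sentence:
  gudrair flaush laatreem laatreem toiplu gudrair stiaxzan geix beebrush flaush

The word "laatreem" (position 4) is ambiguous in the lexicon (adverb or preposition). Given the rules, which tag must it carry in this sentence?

adverb

Candidates per position — 1:gudrair {conjunction,noun}; 2:flaush {determiner}; 3:laatreem {adverb,preposition}; 4:laatreem {adverb,preposition}; 5:toiplu {preposition}; 6:gudrair {conjunction,noun}; 7:stiaxzan {conjunction}; 8:geix {adverb}; 9:beebrush {adverb}; 10:flaush {determiner}.
Word 1 cannot be noun — rule 2 would then fail for every completion. It is conjunction.
Word 3 cannot be preposition — rule 1 would then fail for every completion. It is adverb.
Word 4 cannot be preposition — rule 1 would then fail for every completion. It is adverb.
Word 6 cannot be noun — rule 4 would then fail for every completion. It is conjunction.
The unique satisfying tagging is: conjunction determiner adverb adverb preposition conjunction conjunction adverb adverb determiner.
Verifying each rule — rule 1 satisfied; rule 2 satisfied; rule 3 satisfied; rule 4 satisfied.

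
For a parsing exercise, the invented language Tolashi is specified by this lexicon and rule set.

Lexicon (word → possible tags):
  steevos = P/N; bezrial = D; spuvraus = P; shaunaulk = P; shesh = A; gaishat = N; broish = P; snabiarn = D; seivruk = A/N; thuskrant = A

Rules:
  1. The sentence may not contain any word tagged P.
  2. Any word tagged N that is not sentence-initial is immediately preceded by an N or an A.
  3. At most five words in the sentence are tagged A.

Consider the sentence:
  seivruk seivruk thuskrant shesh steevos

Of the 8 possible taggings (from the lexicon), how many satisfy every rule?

4

Candidates per position — 1:seivruk {A,N}; 2:seivruk {A,N}; 3:thuskrant {A}; 4:shesh {A}; 5:steevos {P,N}.
There are 8 candidate sequences in total.
The sequences that satisfy every rule: A A A A N; A N A A N; N A A A N; N N A A N.
Count = 4.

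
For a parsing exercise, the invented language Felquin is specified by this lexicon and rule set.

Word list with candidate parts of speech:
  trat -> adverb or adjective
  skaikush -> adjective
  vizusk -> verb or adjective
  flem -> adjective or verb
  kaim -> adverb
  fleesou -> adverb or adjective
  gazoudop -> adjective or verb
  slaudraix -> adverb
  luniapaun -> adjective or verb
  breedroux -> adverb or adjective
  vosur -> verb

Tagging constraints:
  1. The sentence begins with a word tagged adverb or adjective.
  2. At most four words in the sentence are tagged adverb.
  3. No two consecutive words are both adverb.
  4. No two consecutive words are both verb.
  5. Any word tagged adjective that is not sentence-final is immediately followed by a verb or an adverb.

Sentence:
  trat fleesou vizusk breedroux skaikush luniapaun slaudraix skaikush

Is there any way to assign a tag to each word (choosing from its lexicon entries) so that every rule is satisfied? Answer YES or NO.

Candidates per position — 1:trat {adverb,adjective}; 2:fleesou {adverb,adjective}; 3:vizusk {verb,adjective}; 4:breedroux {adverb,adjective}; 5:skaikush {adjective}; 6:luniapaun {adjective,verb}; 7:slaudraix {adverb}; 8:skaikush {adjective}.
One satisfying assignment: adjective adverb verb adverb adjective verb adverb adjective.
Verifying each rule — rule 1 holds; rule 2 holds; rule 3 holds; rule 4 holds; rule 5 holds.

YES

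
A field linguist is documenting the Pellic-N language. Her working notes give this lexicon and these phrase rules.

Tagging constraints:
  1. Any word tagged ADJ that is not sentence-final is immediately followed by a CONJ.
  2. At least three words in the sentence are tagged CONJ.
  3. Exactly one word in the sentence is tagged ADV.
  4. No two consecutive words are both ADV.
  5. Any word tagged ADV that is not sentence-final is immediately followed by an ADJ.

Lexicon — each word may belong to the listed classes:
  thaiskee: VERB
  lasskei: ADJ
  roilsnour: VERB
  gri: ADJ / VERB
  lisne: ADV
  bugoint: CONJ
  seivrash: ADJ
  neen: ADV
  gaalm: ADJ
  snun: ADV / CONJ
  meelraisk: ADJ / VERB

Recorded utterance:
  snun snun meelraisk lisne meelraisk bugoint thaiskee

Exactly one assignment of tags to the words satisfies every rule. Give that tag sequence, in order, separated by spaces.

CONJ CONJ VERB ADV ADJ CONJ VERB

Candidates per position — 1:snun {ADV,CONJ}; 2:snun {ADV,CONJ}; 3:meelraisk {ADJ,VERB}; 4:lisne {ADV}; 5:meelraisk {ADJ,VERB}; 6:bugoint {CONJ}; 7:thaiskee {VERB}.
Position 1: tagging it ADV would leave rule 2 unsatisfiable, so it must be CONJ.
Position 2: tagging it ADV would leave rule 2 unsatisfiable, so it must be CONJ.
Position 3: tagging it ADJ would leave rule 1 unsatisfiable, so it must be VERB.
Position 5: tagging it VERB would leave rule 5 unsatisfiable, so it must be ADJ.
So the tagging must be: CONJ CONJ VERB ADV ADJ CONJ VERB.
Verifying each rule — rule 1 holds; rule 2 holds; rule 3 holds; rule 4 holds; rule 5 holds.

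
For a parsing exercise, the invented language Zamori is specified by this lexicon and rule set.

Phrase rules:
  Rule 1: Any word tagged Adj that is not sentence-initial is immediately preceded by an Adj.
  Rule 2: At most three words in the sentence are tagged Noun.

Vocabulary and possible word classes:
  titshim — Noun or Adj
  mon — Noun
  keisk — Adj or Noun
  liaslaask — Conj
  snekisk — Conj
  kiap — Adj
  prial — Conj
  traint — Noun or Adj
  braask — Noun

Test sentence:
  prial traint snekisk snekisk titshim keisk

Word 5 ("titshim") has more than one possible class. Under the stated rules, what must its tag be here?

Candidates per position — 1:prial {Conj}; 2:traint {Noun,Adj}; 3:snekisk {Conj}; 4:snekisk {Conj}; 5:titshim {Noun,Adj}; 6:keisk {Adj,Noun}.
Position 2: tagging it Adj would leave rule 1 unsatisfiable, so it must be Noun.
Position 5: tagging it Adj would leave rule 1 unsatisfiable, so it must be Noun.
Position 6: tagging it Adj would leave rule 1 unsatisfiable, so it must be Noun.
That leaves exactly one tagging: Conj Noun Conj Conj Noun Noun.
Checking: rule 1 satisfied; rule 2 satisfied.

Noun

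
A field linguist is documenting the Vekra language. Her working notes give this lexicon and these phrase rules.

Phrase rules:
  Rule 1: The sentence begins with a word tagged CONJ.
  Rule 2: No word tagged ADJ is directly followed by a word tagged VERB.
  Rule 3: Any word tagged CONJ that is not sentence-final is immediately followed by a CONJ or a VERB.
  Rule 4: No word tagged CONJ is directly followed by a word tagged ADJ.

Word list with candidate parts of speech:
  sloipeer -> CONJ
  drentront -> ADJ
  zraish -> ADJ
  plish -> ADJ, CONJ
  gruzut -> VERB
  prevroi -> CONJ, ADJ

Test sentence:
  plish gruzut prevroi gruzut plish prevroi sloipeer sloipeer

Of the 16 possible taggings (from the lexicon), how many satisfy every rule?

Candidates per position — 1:plish {ADJ,CONJ}; 2:gruzut {VERB}; 3:prevroi {CONJ,ADJ}; 4:gruzut {VERB}; 5:plish {ADJ,CONJ}; 6:prevroi {CONJ,ADJ}; 7:sloipeer {CONJ}; 8:sloipeer {CONJ}.
There are 16 candidate sequences in total.
The sequences that satisfy every rule: CONJ VERB CONJ VERB ADJ CONJ CONJ CONJ; CONJ VERB CONJ VERB ADJ ADJ CONJ CONJ; CONJ VERB CONJ VERB CONJ CONJ CONJ CONJ.
Count = 3.

3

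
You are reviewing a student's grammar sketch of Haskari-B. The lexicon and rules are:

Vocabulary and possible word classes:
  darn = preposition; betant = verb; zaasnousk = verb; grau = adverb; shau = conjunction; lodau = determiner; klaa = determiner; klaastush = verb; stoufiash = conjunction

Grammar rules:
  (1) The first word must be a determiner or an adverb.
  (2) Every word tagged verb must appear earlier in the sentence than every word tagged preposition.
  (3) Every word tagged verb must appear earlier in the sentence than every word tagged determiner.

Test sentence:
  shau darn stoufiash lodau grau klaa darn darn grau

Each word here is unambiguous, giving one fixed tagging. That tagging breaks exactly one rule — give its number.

Fixed tagging: conjunction preposition conjunction determiner adverb determiner preposition preposition adverb.
Applying the rules: R1 fail, R2 pass, R3 pass.
Only rule 1 fails.

1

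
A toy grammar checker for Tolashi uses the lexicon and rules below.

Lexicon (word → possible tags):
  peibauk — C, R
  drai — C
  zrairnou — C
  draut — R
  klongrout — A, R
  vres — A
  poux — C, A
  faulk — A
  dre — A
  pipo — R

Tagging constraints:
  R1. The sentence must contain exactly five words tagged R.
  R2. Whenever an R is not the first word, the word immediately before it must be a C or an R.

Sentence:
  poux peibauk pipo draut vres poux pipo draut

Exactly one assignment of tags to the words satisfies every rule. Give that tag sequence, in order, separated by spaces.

C R R R A C R R

Candidates per position — 1:poux {C,A}; 2:peibauk {C,R}; 3:pipo {R}; 4:draut {R}; 5:vres {A}; 6:poux {C,A}; 7:pipo {R}; 8:draut {R}.
Word 2 cannot be C — rule 1 would then fail for every completion. It is R.
Word 6 cannot be A — rule 2 would then fail for every completion. It is C.
Word 1 cannot be A — rule 2 would then fail for every completion. It is C.
So the tagging must be: C R R R A C R R.
Rule-by-rule: rule 1 ok; rule 2 ok.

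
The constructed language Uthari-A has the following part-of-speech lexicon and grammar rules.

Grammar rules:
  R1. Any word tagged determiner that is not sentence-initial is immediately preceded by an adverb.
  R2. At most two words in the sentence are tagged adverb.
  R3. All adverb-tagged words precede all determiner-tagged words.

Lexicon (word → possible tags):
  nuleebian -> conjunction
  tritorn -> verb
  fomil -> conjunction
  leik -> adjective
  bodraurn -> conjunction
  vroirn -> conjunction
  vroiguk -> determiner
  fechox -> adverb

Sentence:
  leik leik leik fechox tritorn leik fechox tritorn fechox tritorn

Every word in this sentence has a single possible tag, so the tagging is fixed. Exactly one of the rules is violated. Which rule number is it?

2

Fixed tagging: adjective adjective adjective adverb verb adjective adverb verb adverb verb.
Checking each rule: R1 holds, R2 violated, R3 holds.
Only rule 2 fails.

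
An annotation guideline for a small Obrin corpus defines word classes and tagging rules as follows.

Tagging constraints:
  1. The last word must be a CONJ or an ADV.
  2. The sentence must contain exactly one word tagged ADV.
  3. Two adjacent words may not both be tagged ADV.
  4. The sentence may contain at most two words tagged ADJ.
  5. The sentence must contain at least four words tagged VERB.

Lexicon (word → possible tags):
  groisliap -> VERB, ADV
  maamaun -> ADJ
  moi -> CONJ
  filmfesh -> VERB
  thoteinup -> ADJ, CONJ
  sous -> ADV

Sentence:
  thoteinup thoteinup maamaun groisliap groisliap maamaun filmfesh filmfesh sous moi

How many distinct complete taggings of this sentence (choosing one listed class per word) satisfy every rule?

Candidates per position — 1:thoteinup {ADJ,CONJ}; 2:thoteinup {ADJ,CONJ}; 3:maamaun {ADJ}; 4:groisliap {VERB,ADV}; 5:groisliap {VERB,ADV}; 6:maamaun {ADJ}; 7:filmfesh {VERB}; 8:filmfesh {VERB}; 9:sous {ADV}; 10:moi {CONJ}.
There are 16 candidate sequences in total.
The sequences that satisfy every rule: CONJ CONJ ADJ VERB VERB ADJ VERB VERB ADV CONJ.
Count = 1.

1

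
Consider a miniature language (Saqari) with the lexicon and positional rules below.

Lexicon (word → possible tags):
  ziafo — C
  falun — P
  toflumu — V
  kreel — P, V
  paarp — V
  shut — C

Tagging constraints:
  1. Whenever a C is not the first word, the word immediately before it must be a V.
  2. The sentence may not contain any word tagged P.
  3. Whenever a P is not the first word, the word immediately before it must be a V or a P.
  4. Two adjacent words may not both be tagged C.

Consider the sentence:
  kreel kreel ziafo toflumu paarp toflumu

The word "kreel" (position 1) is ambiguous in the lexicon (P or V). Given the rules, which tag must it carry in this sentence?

Candidates per position — 1:kreel {P,V}; 2:kreel {P,V}; 3:ziafo {C}; 4:toflumu {V}; 5:paarp {V}; 6:toflumu {V}.
Position 1: tagging it P would leave rule 2 unsatisfiable, so it must be V.
Position 2: tagging it P would leave rule 1 unsatisfiable, so it must be V.
So the tagging must be: V V C V V V.
Checking: rule 1 ✓; rule 2 ✓; rule 3 ✓; rule 4 ✓.

V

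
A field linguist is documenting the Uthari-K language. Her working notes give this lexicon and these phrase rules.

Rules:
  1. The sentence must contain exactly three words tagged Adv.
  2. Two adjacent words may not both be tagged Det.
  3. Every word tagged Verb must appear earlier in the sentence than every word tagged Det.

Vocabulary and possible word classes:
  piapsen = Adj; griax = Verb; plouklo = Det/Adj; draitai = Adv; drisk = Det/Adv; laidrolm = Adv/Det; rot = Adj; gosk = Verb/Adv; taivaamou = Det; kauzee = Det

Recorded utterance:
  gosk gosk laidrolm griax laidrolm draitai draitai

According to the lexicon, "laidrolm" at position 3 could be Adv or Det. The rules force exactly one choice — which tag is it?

Candidates per position — 1:gosk {Verb,Adv}; 2:gosk {Verb,Adv}; 3:laidrolm {Adv,Det}; 4:griax {Verb}; 5:laidrolm {Adv,Det}; 6:draitai {Adv}; 7:draitai {Adv}.
Position 3: tagging it Det would leave rule 3 unsatisfiable, so it must be Adv.
Position 5: tagging it Adv would leave rule 1 unsatisfiable, so it must be Det.
Position 1: tagging it Adv would leave rule 1 unsatisfiable, so it must be Verb.
Position 2: tagging it Adv would leave rule 1 unsatisfiable, so it must be Verb.
The unique satisfying tagging is: Verb Verb Adv Verb Det Adv Adv.
Rule-by-rule: rule 1 ok; rule 2 ok; rule 3 ok.

Adv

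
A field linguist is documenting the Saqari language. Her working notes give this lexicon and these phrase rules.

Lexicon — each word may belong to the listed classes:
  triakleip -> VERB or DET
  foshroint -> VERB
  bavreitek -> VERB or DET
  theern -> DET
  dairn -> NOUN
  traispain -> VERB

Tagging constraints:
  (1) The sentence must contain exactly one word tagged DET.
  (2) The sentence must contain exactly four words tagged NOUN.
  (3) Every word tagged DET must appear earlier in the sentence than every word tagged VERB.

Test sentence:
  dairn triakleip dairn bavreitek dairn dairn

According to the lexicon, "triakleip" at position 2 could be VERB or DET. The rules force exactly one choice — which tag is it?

DET

Candidates per position — 1:dairn {NOUN}; 2:triakleip {VERB,DET}; 3:dairn {NOUN}; 4:bavreitek {VERB,DET}; 5:dairn {NOUN}; 6:dairn {NOUN}.
Position 2: the remaining choice is settled jointly with positions 4 — only DET at position 2 is part of a tagging that satisfies every rule.
The unique satisfying tagging is: NOUN DET NOUN VERB NOUN NOUN.
Check: rule 1 holds; rule 2 holds; rule 3 holds.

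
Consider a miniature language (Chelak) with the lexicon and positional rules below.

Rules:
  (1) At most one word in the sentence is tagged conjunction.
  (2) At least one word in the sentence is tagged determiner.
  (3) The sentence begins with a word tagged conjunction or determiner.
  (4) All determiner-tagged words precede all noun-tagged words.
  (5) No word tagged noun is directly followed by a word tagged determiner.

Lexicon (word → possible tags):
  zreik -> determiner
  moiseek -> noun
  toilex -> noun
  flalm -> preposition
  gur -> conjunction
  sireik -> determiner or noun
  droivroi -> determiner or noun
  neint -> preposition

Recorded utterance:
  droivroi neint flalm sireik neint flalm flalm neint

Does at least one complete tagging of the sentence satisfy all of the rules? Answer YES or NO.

YES

Candidates per position — 1:droivroi {determiner,noun}; 2:neint {preposition}; 3:flalm {preposition}; 4:sireik {determiner,noun}; 5:neint {preposition}; 6:flalm {preposition}; 7:flalm {preposition}; 8:neint {preposition}.
One satisfying assignment: determiner preposition preposition noun preposition preposition preposition preposition.
Verifying each rule — rule 1 ok; rule 2 ok; rule 3 ok; rule 4 ok; rule 5 ok.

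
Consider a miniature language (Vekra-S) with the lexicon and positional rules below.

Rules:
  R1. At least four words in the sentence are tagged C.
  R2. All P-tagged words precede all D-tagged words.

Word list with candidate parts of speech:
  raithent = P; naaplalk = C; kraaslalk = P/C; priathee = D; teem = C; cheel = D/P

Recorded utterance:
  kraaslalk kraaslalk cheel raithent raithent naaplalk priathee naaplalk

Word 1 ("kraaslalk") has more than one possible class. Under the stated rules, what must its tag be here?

C

Candidates per position — 1:kraaslalk {P,C}; 2:kraaslalk {P,C}; 3:cheel {D,P}; 4:raithent {P}; 5:raithent {P}; 6:naaplalk {C}; 7:priathee {D}; 8:naaplalk {C}.
If word 1 were P, no tagging could satisfy rule 1; so word 1 is C.
If word 2 were P, no tagging could satisfy rule 1; so word 2 is C.
If word 3 were D, no tagging could satisfy rule 2; so word 3 is P.
The unique satisfying tagging is: C C P P P C D C.
Checking: rule 1 holds; rule 2 holds.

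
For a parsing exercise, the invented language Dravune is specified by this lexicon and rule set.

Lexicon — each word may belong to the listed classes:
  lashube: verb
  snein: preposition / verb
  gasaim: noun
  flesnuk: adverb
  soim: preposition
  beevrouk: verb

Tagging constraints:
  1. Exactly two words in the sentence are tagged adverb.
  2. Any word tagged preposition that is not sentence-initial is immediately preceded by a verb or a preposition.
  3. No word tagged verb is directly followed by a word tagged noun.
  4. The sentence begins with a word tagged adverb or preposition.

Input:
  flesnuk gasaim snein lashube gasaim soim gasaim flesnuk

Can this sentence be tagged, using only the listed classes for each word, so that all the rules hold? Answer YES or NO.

Candidates per position — 1:flesnuk {adverb}; 2:gasaim {noun}; 3:snein {preposition,verb}; 4:lashube {verb}; 5:gasaim {noun}; 6:soim {preposition}; 7:gasaim {noun}; 8:flesnuk {adverb}.
Rule 2 cannot be satisfied by any choice of tags from the lexicon.
So there is no consistent tagging.

NO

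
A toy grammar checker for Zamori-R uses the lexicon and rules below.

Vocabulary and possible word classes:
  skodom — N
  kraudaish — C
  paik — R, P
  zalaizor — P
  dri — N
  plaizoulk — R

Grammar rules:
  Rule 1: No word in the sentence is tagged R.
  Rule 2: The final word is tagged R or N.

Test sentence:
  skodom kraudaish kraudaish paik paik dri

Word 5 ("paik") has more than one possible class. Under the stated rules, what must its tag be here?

Candidates per position — 1:skodom {N}; 2:kraudaish {C}; 3:kraudaish {C}; 4:paik {R,P}; 5:paik {R,P}; 6:dri {N}.
If word 4 were R, no tagging could satisfy rule 1; so word 4 is P.
If word 5 were R, no tagging could satisfy rule 1; so word 5 is P.
That leaves exactly one tagging: N C C P P N.
Rule-by-rule: rule 1 satisfied; rule 2 satisfied.

P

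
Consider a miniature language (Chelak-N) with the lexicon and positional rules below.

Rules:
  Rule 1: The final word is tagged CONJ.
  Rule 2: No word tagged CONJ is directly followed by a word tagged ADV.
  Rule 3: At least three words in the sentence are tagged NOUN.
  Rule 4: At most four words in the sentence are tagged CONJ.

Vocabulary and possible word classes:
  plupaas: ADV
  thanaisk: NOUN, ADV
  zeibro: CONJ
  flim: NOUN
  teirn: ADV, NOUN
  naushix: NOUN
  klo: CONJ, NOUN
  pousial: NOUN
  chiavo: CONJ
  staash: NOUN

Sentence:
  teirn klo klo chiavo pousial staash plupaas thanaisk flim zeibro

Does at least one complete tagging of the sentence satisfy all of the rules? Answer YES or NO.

Candidates per position — 1:teirn {ADV,NOUN}; 2:klo {CONJ,NOUN}; 3:klo {CONJ,NOUN}; 4:chiavo {CONJ}; 5:pousial {NOUN}; 6:staash {NOUN}; 7:plupaas {ADV}; 8:thanaisk {NOUN,ADV}; 9:flim {NOUN}; 10:zeibro {CONJ}.
One satisfying assignment: ADV NOUN NOUN CONJ NOUN NOUN ADV NOUN NOUN CONJ.
Check: rule 1 satisfied; rule 2 satisfied; rule 3 satisfied; rule 4 satisfied.

YES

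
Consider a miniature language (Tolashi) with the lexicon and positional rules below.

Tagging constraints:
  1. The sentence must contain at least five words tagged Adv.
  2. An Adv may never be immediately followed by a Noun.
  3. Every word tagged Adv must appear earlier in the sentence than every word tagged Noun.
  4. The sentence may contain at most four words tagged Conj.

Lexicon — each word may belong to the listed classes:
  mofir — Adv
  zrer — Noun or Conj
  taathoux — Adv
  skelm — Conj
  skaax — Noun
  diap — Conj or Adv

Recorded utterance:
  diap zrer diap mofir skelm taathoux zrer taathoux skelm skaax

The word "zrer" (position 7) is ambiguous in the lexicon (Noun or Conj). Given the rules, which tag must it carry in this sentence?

Conj

Candidates per position — 1:diap {Conj,Adv}; 2:zrer {Noun,Conj}; 3:diap {Conj,Adv}; 4:mofir {Adv}; 5:skelm {Conj}; 6:taathoux {Adv}; 7:zrer {Noun,Conj}; 8:taathoux {Adv}; 9:skelm {Conj}; 10:skaax {Noun}.
If word 1 were Conj, no tagging could satisfy rule 1; so word 1 is Adv.
If word 2 were Noun, no tagging could satisfy rule 2; so word 2 is Conj.
If word 3 were Conj, no tagging could satisfy rule 1; so word 3 is Adv.
If word 7 were Noun, no tagging could satisfy rule 2; so word 7 is Conj.
So the tagging must be: Adv Conj Adv Adv Conj Adv Conj Adv Conj Noun.
Rule-by-rule: rule 1 ok; rule 2 ok; rule 3 ok; rule 4 ok.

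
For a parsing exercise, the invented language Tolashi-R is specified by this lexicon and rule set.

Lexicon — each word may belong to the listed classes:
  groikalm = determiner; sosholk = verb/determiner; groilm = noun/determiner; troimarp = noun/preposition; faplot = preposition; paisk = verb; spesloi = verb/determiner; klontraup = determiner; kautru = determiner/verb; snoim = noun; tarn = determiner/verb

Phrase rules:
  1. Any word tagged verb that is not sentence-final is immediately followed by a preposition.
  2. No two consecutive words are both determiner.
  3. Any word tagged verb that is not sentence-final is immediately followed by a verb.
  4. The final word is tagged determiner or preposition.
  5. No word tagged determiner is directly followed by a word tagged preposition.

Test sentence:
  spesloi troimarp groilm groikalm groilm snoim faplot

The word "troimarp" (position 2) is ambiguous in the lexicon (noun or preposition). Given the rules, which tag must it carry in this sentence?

Candidates per position — 1:spesloi {verb,determiner}; 2:troimarp {noun,preposition}; 3:groilm {noun,determiner}; 4:groikalm {determiner}; 5:groilm {noun,determiner}; 6:snoim {noun}; 7:faplot {preposition}.
At position 1, choosing verb makes rule 3 impossible to satisfy; hence determiner.
At position 2, choosing preposition makes rule 5 impossible to satisfy; hence noun.
At position 3, choosing determiner makes rule 2 impossible to satisfy; hence noun.
At position 5, choosing determiner makes rule 2 impossible to satisfy; hence noun.
That leaves exactly one tagging: determiner noun noun determiner noun noun preposition.
Checking: rule 1 holds; rule 2 holds; rule 3 holds; rule 4 holds; rule 5 holds.

noun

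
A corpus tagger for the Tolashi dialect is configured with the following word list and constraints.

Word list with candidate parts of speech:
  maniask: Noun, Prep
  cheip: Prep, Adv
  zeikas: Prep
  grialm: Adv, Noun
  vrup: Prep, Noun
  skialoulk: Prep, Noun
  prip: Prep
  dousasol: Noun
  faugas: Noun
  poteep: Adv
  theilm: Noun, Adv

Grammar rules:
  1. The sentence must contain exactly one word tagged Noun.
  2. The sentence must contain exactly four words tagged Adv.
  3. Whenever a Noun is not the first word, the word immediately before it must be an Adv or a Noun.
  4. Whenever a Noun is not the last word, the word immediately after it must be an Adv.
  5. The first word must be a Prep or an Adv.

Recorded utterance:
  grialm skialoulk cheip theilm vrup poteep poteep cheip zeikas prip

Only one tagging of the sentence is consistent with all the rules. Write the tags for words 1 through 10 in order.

Candidates per position — 1:grialm {Adv,Noun}; 2:skialoulk {Prep,Noun}; 3:cheip {Prep,Adv}; 4:theilm {Noun,Adv}; 5:vrup {Prep,Noun}; 6:poteep {Adv}; 7:poteep {Adv}; 8:cheip {Prep,Adv}; 9:zeikas {Prep}; 10:prip {Prep}.
At position 1, choosing Noun makes rule 4 impossible to satisfy; hence Adv.
At position 4, choosing Noun makes rule 4 impossible to satisfy; hence Adv.
At position 8, choosing Adv makes rule 2 impossible to satisfy; hence Prep.
At position 3, choosing Adv makes rule 2 impossible to satisfy; hence Prep.
At position 2, choosing Noun makes rule 4 impossible to satisfy; hence Prep.
At position 5, choosing Prep makes rule 1 impossible to satisfy; hence Noun.
So the tagging must be: Adv Prep Prep Adv Noun Adv Adv Prep Prep Prep.
Checking: rule 1 holds; rule 2 holds; rule 3 holds; rule 4 holds; rule 5 holds.

Adv Prep Prep Adv Noun Adv Adv Prep Prep Prep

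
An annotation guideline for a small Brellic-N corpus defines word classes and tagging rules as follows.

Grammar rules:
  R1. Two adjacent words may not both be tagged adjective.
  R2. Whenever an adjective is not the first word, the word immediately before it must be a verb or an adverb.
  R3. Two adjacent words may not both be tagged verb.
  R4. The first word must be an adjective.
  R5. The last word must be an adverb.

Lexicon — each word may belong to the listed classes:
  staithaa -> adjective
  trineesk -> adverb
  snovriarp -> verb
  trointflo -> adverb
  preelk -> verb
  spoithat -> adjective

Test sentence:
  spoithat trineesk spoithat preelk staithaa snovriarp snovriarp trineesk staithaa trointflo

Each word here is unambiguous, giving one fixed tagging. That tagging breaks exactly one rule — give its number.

Fixed tagging: adjective adverb adjective verb adjective verb verb adverb adjective adverb.
Checking each rule: R1 ok, R2 ok, R3 fails, R4 ok, R5 ok.
Only rule 3 fails.

3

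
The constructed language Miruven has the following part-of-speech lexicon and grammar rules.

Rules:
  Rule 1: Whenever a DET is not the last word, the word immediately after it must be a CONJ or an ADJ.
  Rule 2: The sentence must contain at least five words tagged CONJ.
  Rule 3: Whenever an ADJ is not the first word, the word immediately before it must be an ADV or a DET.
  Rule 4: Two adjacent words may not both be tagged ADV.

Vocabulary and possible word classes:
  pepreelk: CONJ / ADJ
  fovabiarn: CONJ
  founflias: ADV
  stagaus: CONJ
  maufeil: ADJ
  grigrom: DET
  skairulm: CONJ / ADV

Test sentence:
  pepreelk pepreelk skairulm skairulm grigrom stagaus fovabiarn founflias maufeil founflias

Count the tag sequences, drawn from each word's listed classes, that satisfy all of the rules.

4

Candidates per position — 1:pepreelk {CONJ,ADJ}; 2:pepreelk {CONJ,ADJ}; 3:skairulm {CONJ,ADV}; 4:skairulm {CONJ,ADV}; 5:grigrom {DET}; 6:stagaus {CONJ}; 7:fovabiarn {CONJ}; 8:founflias {ADV}; 9:maufeil {ADJ}; 10:founflias {ADV}.
There are 16 candidate sequences in total.
The sequences that satisfy every rule: CONJ CONJ CONJ CONJ DET CONJ CONJ ADV ADJ ADV; CONJ CONJ CONJ ADV DET CONJ CONJ ADV ADJ ADV; CONJ CONJ ADV CONJ DET CONJ CONJ ADV ADJ ADV; ADJ CONJ CONJ CONJ DET CONJ CONJ ADV ADJ ADV.
Count = 4.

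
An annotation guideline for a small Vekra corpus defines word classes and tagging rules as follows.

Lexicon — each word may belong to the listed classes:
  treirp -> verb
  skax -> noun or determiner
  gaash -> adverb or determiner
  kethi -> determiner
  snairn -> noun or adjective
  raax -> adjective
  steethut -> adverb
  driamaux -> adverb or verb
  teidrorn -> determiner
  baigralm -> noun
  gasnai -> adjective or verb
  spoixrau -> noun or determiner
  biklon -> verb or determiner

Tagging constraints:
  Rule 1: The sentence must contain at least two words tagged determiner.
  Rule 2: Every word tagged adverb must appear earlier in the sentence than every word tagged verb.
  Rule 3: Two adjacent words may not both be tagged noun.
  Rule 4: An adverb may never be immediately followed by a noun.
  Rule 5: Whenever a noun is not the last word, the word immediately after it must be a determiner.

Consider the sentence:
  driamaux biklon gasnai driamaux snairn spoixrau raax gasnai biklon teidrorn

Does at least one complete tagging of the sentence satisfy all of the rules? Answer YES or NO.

YES

Candidates per position — 1:driamaux {adverb,verb}; 2:biklon {verb,determiner}; 3:gasnai {adjective,verb}; 4:driamaux {adverb,verb}; 5:snairn {noun,adjective}; 6:spoixrau {noun,determiner}; 7:raax {adjective}; 8:gasnai {adjective,verb}; 9:biklon {verb,determiner}; 10:teidrorn {determiner}.
One satisfying assignment: adverb verb adjective verb noun determiner adjective adjective determiner determiner.
Rule-by-rule: rule 1 ok; rule 2 ok; rule 3 ok; rule 4 ok; rule 5 ok.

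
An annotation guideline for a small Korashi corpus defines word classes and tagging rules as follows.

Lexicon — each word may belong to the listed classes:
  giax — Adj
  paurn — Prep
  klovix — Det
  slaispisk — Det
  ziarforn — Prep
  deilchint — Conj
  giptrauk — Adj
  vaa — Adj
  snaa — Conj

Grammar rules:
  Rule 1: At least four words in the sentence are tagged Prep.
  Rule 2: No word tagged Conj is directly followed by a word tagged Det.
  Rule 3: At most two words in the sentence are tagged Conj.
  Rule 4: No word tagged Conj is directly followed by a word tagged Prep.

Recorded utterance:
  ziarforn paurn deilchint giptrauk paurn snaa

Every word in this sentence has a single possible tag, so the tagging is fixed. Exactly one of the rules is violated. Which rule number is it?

1

Fixed tagging: Prep Prep Conj Adj Prep Conj.
Checking each rule: R1 fail, R2 pass, R3 pass, R4 pass.
Only rule 1 fails.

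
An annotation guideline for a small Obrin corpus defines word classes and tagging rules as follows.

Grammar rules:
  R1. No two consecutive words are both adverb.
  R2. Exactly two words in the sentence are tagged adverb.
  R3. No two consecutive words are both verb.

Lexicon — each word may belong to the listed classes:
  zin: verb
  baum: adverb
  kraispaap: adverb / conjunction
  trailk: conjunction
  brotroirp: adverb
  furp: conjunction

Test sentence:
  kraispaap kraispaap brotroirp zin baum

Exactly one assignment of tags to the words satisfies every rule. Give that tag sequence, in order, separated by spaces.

conjunction conjunction adverb verb adverb

Candidates per position — 1:kraispaap {adverb,conjunction}; 2:kraispaap {adverb,conjunction}; 3:brotroirp {adverb}; 4:zin {verb}; 5:baum {adverb}.
Word 1 cannot be adverb — rule 2 would then fail for every completion. It is conjunction.
Word 2 cannot be adverb — rule 1 would then fail for every completion. It is conjunction.
The only consistent sequence is: conjunction conjunction adverb verb adverb.
Rule-by-rule: rule 1 holds; rule 2 holds; rule 3 holds.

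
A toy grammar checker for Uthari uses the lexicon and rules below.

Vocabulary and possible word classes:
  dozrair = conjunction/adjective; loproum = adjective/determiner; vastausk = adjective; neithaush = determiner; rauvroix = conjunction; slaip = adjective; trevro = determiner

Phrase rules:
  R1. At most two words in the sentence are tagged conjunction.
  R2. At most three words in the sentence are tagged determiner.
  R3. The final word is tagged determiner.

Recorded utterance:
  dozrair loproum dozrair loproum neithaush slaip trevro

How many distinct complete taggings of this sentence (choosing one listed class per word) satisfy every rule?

Candidates per position — 1:dozrair {conjunction,adjective}; 2:loproum {adjective,determiner}; 3:dozrair {conjunction,adjective}; 4:loproum {adjective,determiner}; 5:neithaush {determiner}; 6:slaip {adjective}; 7:trevro {determiner}.
There are 16 candidate sequences in total.
Checking each against the rules leaves 12 sequences.
Count = 12.

12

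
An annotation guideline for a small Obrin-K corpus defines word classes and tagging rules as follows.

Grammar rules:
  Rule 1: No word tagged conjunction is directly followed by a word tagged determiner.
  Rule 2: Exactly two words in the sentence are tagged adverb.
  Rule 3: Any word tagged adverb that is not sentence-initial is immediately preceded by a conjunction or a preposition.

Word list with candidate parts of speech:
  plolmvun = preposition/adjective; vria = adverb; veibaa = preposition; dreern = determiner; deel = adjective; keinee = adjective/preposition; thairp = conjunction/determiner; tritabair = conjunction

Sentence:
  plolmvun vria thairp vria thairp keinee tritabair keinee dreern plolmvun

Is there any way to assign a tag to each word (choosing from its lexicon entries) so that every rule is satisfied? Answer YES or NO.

Candidates per position — 1:plolmvun {preposition,adjective}; 2:vria {adverb}; 3:thairp {conjunction,determiner}; 4:vria {adverb}; 5:thairp {conjunction,determiner}; 6:keinee {adjective,preposition}; 7:tritabair {conjunction}; 8:keinee {adjective,preposition}; 9:dreern {determiner}; 10:plolmvun {preposition,adjective}.
One satisfying assignment: preposition adverb conjunction adverb determiner preposition conjunction adjective determiner preposition.
Rule-by-rule: rule 1 ✓; rule 2 ✓; rule 3 ✓.

YES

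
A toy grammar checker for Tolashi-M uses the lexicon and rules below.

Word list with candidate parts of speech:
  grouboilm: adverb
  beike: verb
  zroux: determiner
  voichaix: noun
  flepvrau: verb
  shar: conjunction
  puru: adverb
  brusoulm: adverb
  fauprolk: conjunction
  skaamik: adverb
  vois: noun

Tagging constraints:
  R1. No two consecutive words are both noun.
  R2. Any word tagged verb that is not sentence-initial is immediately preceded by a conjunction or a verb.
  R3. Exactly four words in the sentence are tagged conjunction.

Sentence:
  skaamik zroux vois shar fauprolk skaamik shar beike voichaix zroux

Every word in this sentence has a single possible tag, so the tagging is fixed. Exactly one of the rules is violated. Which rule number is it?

Fixed tagging: adverb determiner noun conjunction conjunction adverb conjunction verb noun determiner.
Rule check: R1 ok, R2 ok, R3 fails.
Only rule 3 fails.

3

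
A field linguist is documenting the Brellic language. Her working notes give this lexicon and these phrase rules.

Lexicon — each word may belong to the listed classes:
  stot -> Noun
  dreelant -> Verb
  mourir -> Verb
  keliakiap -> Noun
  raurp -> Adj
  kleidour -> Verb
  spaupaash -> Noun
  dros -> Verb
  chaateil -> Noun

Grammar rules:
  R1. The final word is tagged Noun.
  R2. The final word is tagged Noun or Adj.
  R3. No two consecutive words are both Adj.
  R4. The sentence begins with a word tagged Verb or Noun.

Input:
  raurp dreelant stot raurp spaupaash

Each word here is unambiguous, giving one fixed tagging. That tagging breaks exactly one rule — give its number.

Fixed tagging: Adj Verb Noun Adj Noun.
Checking each rule: R1 holds, R2 holds, R3 holds, R4 violated.
Only rule 4 fails.

4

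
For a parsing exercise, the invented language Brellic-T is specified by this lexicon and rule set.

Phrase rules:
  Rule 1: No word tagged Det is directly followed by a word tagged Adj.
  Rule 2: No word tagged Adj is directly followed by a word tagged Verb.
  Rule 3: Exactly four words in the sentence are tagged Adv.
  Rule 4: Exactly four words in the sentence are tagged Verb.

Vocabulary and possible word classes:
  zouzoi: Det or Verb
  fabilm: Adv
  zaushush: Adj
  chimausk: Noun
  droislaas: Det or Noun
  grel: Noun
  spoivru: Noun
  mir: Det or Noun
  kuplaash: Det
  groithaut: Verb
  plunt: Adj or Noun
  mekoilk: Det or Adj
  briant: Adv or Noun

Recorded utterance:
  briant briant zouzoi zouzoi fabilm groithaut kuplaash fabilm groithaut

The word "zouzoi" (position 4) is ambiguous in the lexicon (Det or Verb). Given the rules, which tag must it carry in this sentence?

Candidates per position — 1:briant {Adv,Noun}; 2:briant {Adv,Noun}; 3:zouzoi {Det,Verb}; 4:zouzoi {Det,Verb}; 5:fabilm {Adv}; 6:groithaut {Verb}; 7:kuplaash {Det}; 8:fabilm {Adv}; 9:groithaut {Verb}.
Position 1: tagging it Noun would leave rule 3 unsatisfiable, so it must be Adv.
Position 2: tagging it Noun would leave rule 3 unsatisfiable, so it must be Adv.
Position 3: tagging it Det would leave rule 4 unsatisfiable, so it must be Verb.
Position 4: tagging it Det would leave rule 4 unsatisfiable, so it must be Verb.
So the tagging must be: Adv Adv Verb Verb Adv Verb Det Adv Verb.
Rule-by-rule: rule 1 satisfied; rule 2 satisfied; rule 3 satisfied; rule 4 satisfied.

Verb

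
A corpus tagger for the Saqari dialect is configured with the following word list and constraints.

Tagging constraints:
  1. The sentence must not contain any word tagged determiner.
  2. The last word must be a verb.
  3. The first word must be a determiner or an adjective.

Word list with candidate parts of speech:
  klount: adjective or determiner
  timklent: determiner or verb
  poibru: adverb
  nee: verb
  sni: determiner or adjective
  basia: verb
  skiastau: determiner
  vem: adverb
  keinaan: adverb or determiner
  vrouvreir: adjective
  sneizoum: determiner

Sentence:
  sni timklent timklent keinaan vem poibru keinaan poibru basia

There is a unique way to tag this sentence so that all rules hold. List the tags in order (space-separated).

Candidates per position — 1:sni {determiner,adjective}; 2:timklent {determiner,verb}; 3:timklent {determiner,verb}; 4:keinaan {adverb,determiner}; 5:vem {adverb}; 6:poibru {adverb}; 7:keinaan {adverb,determiner}; 8:poibru {adverb}; 9:basia {verb}.
Position 1: tagging it determiner would leave rule 1 unsatisfiable, so it must be adjective.
Position 2: tagging it determiner would leave rule 1 unsatisfiable, so it must be verb.
Position 3: tagging it determiner would leave rule 1 unsatisfiable, so it must be verb.
Position 4: tagging it determiner would leave rule 1 unsatisfiable, so it must be adverb.
Position 7: tagging it determiner would leave rule 1 unsatisfiable, so it must be adverb.
That leaves exactly one tagging: adjective verb verb adverb adverb adverb adverb adverb verb.
Verifying each rule — rule 1 ok; rule 2 ok; rule 3 ok.

adjective verb verb adverb adverb adverb adverb adverb verb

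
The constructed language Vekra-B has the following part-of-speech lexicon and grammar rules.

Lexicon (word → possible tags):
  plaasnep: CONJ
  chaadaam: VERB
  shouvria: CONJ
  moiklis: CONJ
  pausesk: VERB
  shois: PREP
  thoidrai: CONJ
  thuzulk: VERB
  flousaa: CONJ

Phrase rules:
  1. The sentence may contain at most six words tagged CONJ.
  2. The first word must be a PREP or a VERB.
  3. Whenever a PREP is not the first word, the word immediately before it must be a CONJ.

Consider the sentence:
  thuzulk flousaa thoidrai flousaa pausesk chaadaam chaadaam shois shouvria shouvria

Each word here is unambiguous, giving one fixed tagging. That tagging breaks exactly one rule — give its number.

3

Fixed tagging: VERB CONJ CONJ CONJ VERB VERB VERB PREP CONJ CONJ.
Applying the rules: R1 ✓, R2 ✓, R3 ✗.
Only rule 3 fails.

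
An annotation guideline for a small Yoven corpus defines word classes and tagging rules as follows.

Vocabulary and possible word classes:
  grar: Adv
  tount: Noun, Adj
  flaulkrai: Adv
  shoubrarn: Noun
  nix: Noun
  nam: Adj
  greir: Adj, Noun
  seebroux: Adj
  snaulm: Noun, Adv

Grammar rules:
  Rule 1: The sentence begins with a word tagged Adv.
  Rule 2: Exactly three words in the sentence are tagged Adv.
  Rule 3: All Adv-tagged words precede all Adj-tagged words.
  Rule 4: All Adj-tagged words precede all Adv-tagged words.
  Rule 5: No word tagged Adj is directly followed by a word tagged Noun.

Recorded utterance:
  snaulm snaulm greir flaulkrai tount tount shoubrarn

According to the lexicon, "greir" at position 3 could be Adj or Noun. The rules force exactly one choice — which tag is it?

Noun

Candidates per position — 1:snaulm {Noun,Adv}; 2:snaulm {Noun,Adv}; 3:greir {Adj,Noun}; 4:flaulkrai {Adv}; 5:tount {Noun,Adj}; 6:tount {Noun,Adj}; 7:shoubrarn {Noun}.
At position 1, choosing Noun makes rule 1 impossible to satisfy; hence Adv.
At position 2, choosing Noun makes rule 2 impossible to satisfy; hence Adv.
At position 3, choosing Adj makes rule 3 impossible to satisfy; hence Noun.
At position 5, choosing Adj makes rule 4 impossible to satisfy; hence Noun.
At position 6, choosing Adj makes rule 4 impossible to satisfy; hence Noun.
The unique satisfying tagging is: Adv Adv Noun Adv Noun Noun Noun.
Verifying each rule — rule 1 holds; rule 2 holds; rule 3 holds; rule 4 holds; rule 5 holds.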